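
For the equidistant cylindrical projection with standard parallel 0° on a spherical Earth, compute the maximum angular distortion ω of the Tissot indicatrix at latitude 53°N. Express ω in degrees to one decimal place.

For the equirectangular projection with φ₀ = 0 (plate carrée), h = 1 along meridians and k = sec φ along parallels.
At 53°: h = 1.000, k = 1.662; principal scales a = 1.662, b = 1.000.
sin(ω/2) = (a − b)/(a + b) = 0.6616/2.662 = 0.2486, so ω = 2 arcsin(0.2486) ≈ 28.8°.

28.8°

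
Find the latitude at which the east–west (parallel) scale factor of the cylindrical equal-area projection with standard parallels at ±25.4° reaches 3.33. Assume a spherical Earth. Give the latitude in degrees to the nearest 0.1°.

74.3°

For cylindrical equal-area with standard parallel φ₀, h = cos φ / cos φ₀ and k = cos φ₀ / cos φ, so h·k = 1.
k = cos φ₀ / cos φ = 3.33  ⇒  cos φ = cos 25.4° / 3.33 = 0.2713.
φ = arccos(0.2713) ≈ 74.3°.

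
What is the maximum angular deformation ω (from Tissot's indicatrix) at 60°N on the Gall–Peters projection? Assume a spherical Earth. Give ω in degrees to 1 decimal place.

38.9°

Gall–Peters is a cylindrical equal-area projection with standard parallels at ±45°. For cylindrical equal-area with standard parallel φ₀, h = cos φ / cos φ₀ and k = cos φ₀ / cos φ, so h·k = 1.
At 60°: h = 0.7071, k = 1.414; principal scales a = 1.414, b = 0.7071.
sin(ω/2) = (a − b)/(a + b) = 0.7071/2.121 = 0.3333, so ω = 2 arcsin(0.3333) ≈ 38.9°.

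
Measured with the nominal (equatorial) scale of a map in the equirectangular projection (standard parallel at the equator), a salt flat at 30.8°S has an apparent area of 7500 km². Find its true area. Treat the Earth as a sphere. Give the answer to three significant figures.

Plate carrée maps x = Rλ, y = Rφ. The meridian scale is h = 1 and the parallel scale is k = 1/cos φ = sec φ.
Areal scale = h·k = 1 × sec φ; at 30.8°, h = 1.000, k = 1.164, so h·k = 1.164.
True area = apparent / (areal scale) = 7500 / 1.164 ≈ 6440 km².

6440 km²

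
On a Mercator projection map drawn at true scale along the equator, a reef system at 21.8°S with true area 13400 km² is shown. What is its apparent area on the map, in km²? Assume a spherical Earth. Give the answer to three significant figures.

The Mercator projection is conformal; its linear scale factor is the same in every direction and equals sec φ = 1/cos φ.
Areal scale = k² = sec²φ = 1/cos²(21.8°) = 1/0.9285² = 1.160.
Apparent area = 13400 × 1.160 ≈ 15500 km².

15500 km²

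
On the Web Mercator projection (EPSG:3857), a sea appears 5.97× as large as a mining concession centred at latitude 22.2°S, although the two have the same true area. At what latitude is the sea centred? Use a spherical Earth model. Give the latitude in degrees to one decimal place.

67.7°

For equal true areas on Mercator, apparent areas scale as sec²φ, so the ratio is cos²φ₂ / cos²φ₁.
cos²φ₂ / cos²φ₁ = 5.97  ⇒  cos φ₁ = cos 22.2° / √5.97 = 0.9259/2.443 = 0.3789.
φ₁ = arccos(0.3789) ≈ 67.7°.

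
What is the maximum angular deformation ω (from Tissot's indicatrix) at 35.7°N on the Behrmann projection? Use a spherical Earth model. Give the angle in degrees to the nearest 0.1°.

7.4°

The Behrmann projection is cylindrical equal-area with φ₀ = 30°. A cylindrical equal-area projection with standard parallel φ₀ has meridian scale h = cos φ / cos φ₀ and parallel scale k = cos φ₀ / cos φ (so areas are preserved, h·k = 1).
At 35.7°: h = 0.9377, k = 1.066; principal scales a = 1.066, b = 0.9377.
sin(ω/2) = (a − b)/(a + b) = 0.1287/2.004 = 0.06422, so ω = 2 arcsin(0.06422) ≈ 7.4°.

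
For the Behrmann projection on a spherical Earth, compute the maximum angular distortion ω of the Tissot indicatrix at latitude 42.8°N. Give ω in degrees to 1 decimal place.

Behrmann is a cylindrical equal-area projection with standard parallels at ±30°. For cylindrical equal-area with standard parallel φ₀, h = cos φ / cos φ₀ and k = cos φ₀ / cos φ, so h·k = 1.
At 42.8°: h = 0.8472, k = 1.180; principal scales a = 1.180, b = 0.8472.
sin(ω/2) = (a − b)/(a + b) = 0.3331/2.028 = 0.1643, so ω = 2 arcsin(0.1643) ≈ 18.9°.

18.9°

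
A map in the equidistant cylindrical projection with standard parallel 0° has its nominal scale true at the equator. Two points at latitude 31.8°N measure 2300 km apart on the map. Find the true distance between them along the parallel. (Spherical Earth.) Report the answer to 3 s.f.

1950 km

For the equirectangular projection with φ₀ = 0 (plate carrée), h = 1 along meridians and k = sec φ along parallels.
Along the parallel at 31.8°, map distances are exaggerated by k = sec 31.8° = 1.177.
True distance = 2300 / 1.177 = 2300 × cos 31.8° ≈ 1950 km.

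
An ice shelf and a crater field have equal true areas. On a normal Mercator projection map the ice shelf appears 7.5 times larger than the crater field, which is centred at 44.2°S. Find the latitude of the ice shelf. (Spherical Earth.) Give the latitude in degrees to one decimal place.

For equal true areas on Mercator, apparent areas scale as sec²φ, so the ratio is cos²φ₂ / cos²φ₁.
cos²φ₂ / cos²φ₁ = 7.5  ⇒  cos φ₁ = cos 44.2° / √7.5 = 0.7169/2.739 = 0.2618.
φ₁ = arccos(0.2618) ≈ 74.8°.

74.8°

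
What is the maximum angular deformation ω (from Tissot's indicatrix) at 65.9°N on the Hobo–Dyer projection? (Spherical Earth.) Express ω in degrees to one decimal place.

71.1°

The Hobo–Dyer projection is cylindrical equal-area with φ₀ = 37.5°. Cylindrical equal-area (φ₀ = 37.5°): h = cos φ / cos 37.5° along meridians, k = cos 37.5° / cos φ along parallels; h·k = 1.
At 65.9°: h = 0.5147, k = 1.943; principal scales a = 1.943, b = 0.5147.
sin(ω/2) = (a − b)/(a + b) = 1.428/2.458 = 0.5811, so ω = 2 arcsin(0.5811) ≈ 71.1°.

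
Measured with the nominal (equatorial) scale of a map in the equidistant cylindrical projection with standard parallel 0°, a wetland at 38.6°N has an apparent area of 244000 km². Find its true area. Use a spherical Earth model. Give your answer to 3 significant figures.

191000 km²

For the equirectangular projection with φ₀ = 0 (plate carrée), h = 1 along meridians and k = sec φ along parallels.
Areal scale = h·k = 1 × sec φ; at 38.6°, h = 1.000, k = 1.280, so h·k = 1.280.
True area = apparent / (areal scale) = 244000 / 1.280 ≈ 191000 km².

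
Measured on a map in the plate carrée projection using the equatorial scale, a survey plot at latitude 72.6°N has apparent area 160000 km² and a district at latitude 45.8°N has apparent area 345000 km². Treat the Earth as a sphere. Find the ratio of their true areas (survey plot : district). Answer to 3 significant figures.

Plate carrée has h = 1 and k = sec φ, giving areal scale sec φ; true area = (apparent area) · cos φ.
True area of survey plot: 160000 × cos(72.6°) = 160000 × 0.2990 = 47850 km².
True area of district: 345000 × cos(45.8°) = 345000 × 0.6972 = 240500 km².
Ratio = 47850 / 240500 ≈ 0.199.

0.199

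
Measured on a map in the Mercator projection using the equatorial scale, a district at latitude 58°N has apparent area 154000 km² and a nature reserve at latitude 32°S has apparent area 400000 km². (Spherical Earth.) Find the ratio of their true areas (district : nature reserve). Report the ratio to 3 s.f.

0.150

Since Mercator area scale is 1/cos²φ, the true area equals the apparent area multiplied by cos²φ.
True area of district: 154000 × cos²(58°) = 154000 × 0.2808 = 43250 km².
True area of nature reserve: 400000 × cos²(32°) = 400000 × 0.7192 = 287700 km².
Ratio = 43250 / 287700 ≈ 0.150.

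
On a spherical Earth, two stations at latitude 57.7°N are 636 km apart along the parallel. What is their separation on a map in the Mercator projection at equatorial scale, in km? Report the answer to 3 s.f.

1190 km

Mercator is conformal, so the point scale is isotropic: h = k = sec φ = 1/cos φ.
Along the parallel, k = sec 57.7° = 1/0.5344 = 1.871.
Map distance = 636 × 1.871 ≈ 1190 km.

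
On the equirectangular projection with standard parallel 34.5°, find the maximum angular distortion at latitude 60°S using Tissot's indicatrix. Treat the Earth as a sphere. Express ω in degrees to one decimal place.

28.3°

With standard parallel φ₀ = 34.5°, the equirectangular projection gives x = Rλ cos φ₀, y = Rφ, so h = 1 and k = cos 34.5° / cos φ.
At 60°: h = 1.000, k = 1.648; principal scales a = 1.648, b = 1.000.
sin(ω/2) = (a − b)/(a + b) = 0.6483/2.648 = 0.2448, so ω = 2 arcsin(0.2448) ≈ 28.3°.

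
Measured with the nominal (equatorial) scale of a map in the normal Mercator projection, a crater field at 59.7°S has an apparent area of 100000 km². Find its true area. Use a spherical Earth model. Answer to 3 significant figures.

25500 km²

For Mercator, h = k = sec φ (a conformal cylindrical projection has a single point scale, 1/cos φ).
Areal scale = k² = sec²φ = 1/cos²(59.7°) = 1/0.5045² = 3.929.
True area = apparent / (areal scale) = 100000 / 3.929 ≈ 25500 km².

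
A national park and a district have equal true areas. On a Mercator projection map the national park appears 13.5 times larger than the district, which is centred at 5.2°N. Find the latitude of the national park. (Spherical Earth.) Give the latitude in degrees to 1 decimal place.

74.3°

For equal true areas on Mercator, apparent areas scale as sec²φ, so the ratio is cos²φ₂ / cos²φ₁.
cos²φ₂ / cos²φ₁ = 13.5  ⇒  cos φ₁ = cos 5.2° / √13.5 = 0.9959/3.674 = 0.2710.
φ₁ = arccos(0.2710) ≈ 74.3°.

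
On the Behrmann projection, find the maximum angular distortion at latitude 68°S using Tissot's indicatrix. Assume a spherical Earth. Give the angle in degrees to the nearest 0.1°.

86.4°

The Behrmann projection is cylindrical equal-area with φ₀ = 30°. Cylindrical equal-area (φ₀ = 30°): h = cos φ / cos 30° along meridians, k = cos 30° / cos φ along parallels; h·k = 1.
At 68°: h = 0.4326, k = 2.312; principal scales a = 2.312, b = 0.4326.
sin(ω/2) = (a − b)/(a + b) = 1.879/2.744 = 0.6848, so ω = 2 arcsin(0.6848) ≈ 86.4°.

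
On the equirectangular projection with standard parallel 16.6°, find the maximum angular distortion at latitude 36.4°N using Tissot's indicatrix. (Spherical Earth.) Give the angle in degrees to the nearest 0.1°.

The equidistant cylindrical projection with φ₀ = 16.6° has h = 1 (meridians true) and k = cos φ₀ / cos φ along parallels.
At 36.4°: h = 1.000, k = 1.191; principal scales a = 1.191, b = 1.000.
sin(ω/2) = (a − b)/(a + b) = 0.1906/2.191 = 0.08702, so ω = 2 arcsin(0.08702) ≈ 10.0°.

10.0°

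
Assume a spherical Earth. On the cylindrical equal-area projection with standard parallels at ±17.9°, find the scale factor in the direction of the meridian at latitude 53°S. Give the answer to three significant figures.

For cylindrical equal-area with standard parallel φ₀, h = cos φ / cos φ₀ and k = cos φ₀ / cos φ, so h·k = 1.
h = cos 53° / cos 17.9° = 0.6018/0.9516 = 0.6324.

0.632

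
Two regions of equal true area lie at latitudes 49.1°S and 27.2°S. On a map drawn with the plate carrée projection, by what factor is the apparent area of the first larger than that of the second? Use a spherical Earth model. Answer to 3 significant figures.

1.36

In the plate carrée (x = Rλ, y = Rφ), meridians are true-scale (h = 1) and parallels are stretched by k = sec φ.
Areal scale at 49.1°: h·k = 1.000 × 1.527 = 1.527.
Areal scale at 27.2°: h·k = 1.000 × 1.124 = 1.124.
Ratio = 1.527/1.124 ≈ 1.36.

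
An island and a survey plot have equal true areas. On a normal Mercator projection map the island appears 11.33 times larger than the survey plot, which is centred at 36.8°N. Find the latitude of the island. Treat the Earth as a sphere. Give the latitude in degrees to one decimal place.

76.2°

On Mercator, (apparent₁)/(apparent₂) = sec²φ₁ / sec²φ₂ when true areas are equal.
cos²φ₂ / cos²φ₁ = 11.33  ⇒  cos φ₁ = cos 36.8° / √11.33 = 0.8007/3.366 = 0.2379.
φ₁ = arccos(0.2379) ≈ 76.2°.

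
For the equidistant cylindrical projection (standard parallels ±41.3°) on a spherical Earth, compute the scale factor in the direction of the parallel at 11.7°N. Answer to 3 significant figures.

In the equirectangular projection with standard parallel φ₀ = 41.3° (x = Rλ cos φ₀, y = Rφ), meridians are true-scale (h = 1) and the parallel scale is k = cos φ₀ / cos φ.
k = cos 41.3° / cos 11.7° = 0.7513/0.9792 = 0.7672.

0.767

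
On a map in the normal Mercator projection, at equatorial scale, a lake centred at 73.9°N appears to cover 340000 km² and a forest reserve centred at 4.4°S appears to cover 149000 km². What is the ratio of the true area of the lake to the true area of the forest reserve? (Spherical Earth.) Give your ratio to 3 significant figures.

0.177

Since Mercator area scale is 1/cos²φ, the true area equals the apparent area multiplied by cos²φ.
True area of lake: 340000 × cos²(73.9°) = 340000 × 0.07690 = 26150 km².
True area of forest reserve: 149000 × cos²(4.4°) = 149000 × 0.9941 = 148100 km².
Ratio = 26150 / 148100 ≈ 0.177.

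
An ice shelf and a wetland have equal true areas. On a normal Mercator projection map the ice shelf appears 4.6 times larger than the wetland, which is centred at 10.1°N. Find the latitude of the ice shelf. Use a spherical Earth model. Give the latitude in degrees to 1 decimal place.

Mercator areal scale is sec²φ, so apparent-area ratio = sec²φ₁ / sec²φ₂ = cos²φ₂ / cos²φ₁.
cos²φ₂ / cos²φ₁ = 4.6  ⇒  cos φ₁ = cos 10.1° / √4.6 = 0.9845/2.145 = 0.4590.
φ₁ = arccos(0.4590) ≈ 62.7°.

62.7°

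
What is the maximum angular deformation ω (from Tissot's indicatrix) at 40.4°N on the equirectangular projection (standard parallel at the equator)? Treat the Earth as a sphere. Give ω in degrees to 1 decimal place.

15.6°

For the equirectangular projection with φ₀ = 0 (plate carrée), h = 1 along meridians and k = sec φ along parallels.
At 40.4°: h = 1.000, k = 1.313; principal scales a = 1.313, b = 1.000.
sin(ω/2) = (a − b)/(a + b) = 0.3131/2.313 = 0.1354, so ω = 2 arcsin(0.1354) ≈ 15.6°.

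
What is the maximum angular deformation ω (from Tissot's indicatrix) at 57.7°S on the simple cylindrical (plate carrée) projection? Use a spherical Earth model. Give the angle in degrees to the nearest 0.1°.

35.3°

In the plate carrée (x = Rλ, y = Rφ), meridians are true-scale (h = 1) and parallels are stretched by k = sec φ.
At 57.7°: h = 1.000, k = 1.871; principal scales a = 1.871, b = 1.000.
sin(ω/2) = (a − b)/(a + b) = 0.8714/2.871 = 0.3035, so ω = 2 arcsin(0.3035) ≈ 35.3°.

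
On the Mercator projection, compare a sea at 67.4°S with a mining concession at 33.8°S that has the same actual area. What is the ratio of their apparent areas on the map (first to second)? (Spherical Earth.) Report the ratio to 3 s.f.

On Mercator, area is exaggerated by sec²φ = 1/cos²φ.
At 67.4°: sec²(67.4°) = 1/0.3843² = 6.771.
At 33.8°: sec²(33.8°) = 1/0.8310² = 1.448.
Ratio = 6.771/1.448 = cos²(33.8°)/cos²(67.4°) ≈ 4.68.

4.68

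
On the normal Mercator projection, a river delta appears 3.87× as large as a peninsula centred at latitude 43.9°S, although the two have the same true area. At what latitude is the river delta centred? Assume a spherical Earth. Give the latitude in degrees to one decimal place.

68.5°

Mercator areal scale is sec²φ, so apparent-area ratio = sec²φ₁ / sec²φ₂ = cos²φ₂ / cos²φ₁.
cos²φ₂ / cos²φ₁ = 3.87  ⇒  cos φ₁ = cos 43.9° / √3.87 = 0.7206/1.967 = 0.3663.
φ₁ = arccos(0.3663) ≈ 68.5°.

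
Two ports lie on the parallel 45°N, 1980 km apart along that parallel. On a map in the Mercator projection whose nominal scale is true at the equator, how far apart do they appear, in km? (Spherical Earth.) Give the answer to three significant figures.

For Mercator, h = k = sec φ (a conformal cylindrical projection has a single point scale, 1/cos φ).
Along the parallel, k = sec 45° = 1/0.7071 = 1.414.
Map distance = 1980 × 1.414 ≈ 2800 km.

2800 km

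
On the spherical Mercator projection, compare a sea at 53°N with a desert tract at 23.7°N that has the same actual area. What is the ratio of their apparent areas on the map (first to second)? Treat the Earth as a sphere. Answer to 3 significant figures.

2.31

Mercator is conformal with k = sec φ, so areal scale = k² = sec²φ.
At 53°: sec²(53°) = 1/0.6018² = 2.761.
At 23.7°: sec²(23.7°) = 1/0.9157² = 1.193.
Ratio = 2.761/1.193 = cos²(23.7°)/cos²(53°) ≈ 2.31.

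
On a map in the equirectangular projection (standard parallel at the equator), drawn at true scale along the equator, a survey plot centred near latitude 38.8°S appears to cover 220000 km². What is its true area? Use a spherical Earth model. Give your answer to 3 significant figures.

In the plate carrée (x = Rλ, y = Rφ), meridians are true-scale (h = 1) and parallels are stretched by k = sec φ.
Areal scale = h·k = 1 × sec φ; at 38.8°, h = 1.000, k = 1.283, so h·k = 1.283.
True area = apparent / (areal scale) = 220000 / 1.283 ≈ 171000 km².

171000 km²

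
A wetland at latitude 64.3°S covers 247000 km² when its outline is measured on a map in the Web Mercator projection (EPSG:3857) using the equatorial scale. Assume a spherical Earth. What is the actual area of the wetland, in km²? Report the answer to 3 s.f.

46500 km²

Mercator is conformal, so the point scale is isotropic: h = k = sec φ = 1/cos φ.
Areal scale = k² = sec²φ = 1/cos²(64.3°) = 1/0.4337² = 5.317.
True area = apparent / (areal scale) = 247000 / 5.317 ≈ 46500 km².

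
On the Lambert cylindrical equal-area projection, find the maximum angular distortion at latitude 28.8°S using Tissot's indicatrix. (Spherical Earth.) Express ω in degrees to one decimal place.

15.1°

The Lambert cylindrical equal-area projection is the cylindrical equal-area projection with its standard parallel at the equator (φ₀ = 0). For cylindrical equal-area with standard parallel φ₀, h = cos φ / cos φ₀ and k = cos φ₀ / cos φ, so h·k = 1.
At 28.8°: h = 0.8763, k = 1.141; principal scales a = 1.141, b = 0.8763.
sin(ω/2) = (a − b)/(a + b) = 0.2648/2.017 = 0.1313, so ω = 2 arcsin(0.1313) ≈ 15.1°.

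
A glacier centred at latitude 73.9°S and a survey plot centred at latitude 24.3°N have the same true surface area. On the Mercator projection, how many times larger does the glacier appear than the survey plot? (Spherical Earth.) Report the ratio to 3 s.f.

10.8

Mercator areal scale is sec²φ.
At 73.9°: sec²(73.9°) = 1/0.2773² = 13.00.
At 24.3°: sec²(24.3°) = 1/0.9114² = 1.204.
Ratio = 13.00/1.204 = cos²(24.3°)/cos²(73.9°) ≈ 10.8.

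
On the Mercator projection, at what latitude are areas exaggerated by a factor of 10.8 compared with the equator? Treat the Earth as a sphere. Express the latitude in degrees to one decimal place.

Mercator areal scale is sec²φ.
sec²φ = 10.8  ⇒  cos²φ = 0.09259  ⇒  cos φ = 0.3043.
φ = arccos(0.3043) ≈ 72.3°.

72.3°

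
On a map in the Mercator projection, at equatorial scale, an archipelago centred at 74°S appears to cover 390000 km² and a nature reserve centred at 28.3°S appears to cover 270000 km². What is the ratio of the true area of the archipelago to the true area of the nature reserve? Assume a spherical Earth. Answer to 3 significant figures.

Mercator's areal exaggeration is sec²φ; hence true area = (apparent area) · cos²φ.
True area of archipelago: 390000 × cos²(74°) = 390000 × 0.07598 = 29630 km².
True area of nature reserve: 270000 × cos²(28.3°) = 270000 × 0.7752 = 209300 km².
Ratio = 29630 / 209300 ≈ 0.142.

0.142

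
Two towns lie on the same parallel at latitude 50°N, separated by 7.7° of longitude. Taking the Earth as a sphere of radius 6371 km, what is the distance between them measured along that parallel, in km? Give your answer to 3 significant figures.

Arc length along a parallel = R cos φ · Δλ (with Δλ in radians).
= 6371 × cos 50° × (7.7° × π/180) = 6371 × 0.6428 × 0.1344 ≈ 550 km.

550 km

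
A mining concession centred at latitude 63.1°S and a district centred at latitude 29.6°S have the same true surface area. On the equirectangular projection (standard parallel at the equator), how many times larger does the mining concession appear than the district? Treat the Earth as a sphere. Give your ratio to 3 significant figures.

1.92

In the plate carrée (x = Rλ, y = Rφ), meridians are true-scale (h = 1) and parallels are stretched by k = sec φ.
Areal scale at 63.1°: h·k = 1.000 × 2.210 = 2.210.
Areal scale at 29.6°: h·k = 1.000 × 1.150 = 1.150.
Ratio = 2.210/1.150 ≈ 1.92.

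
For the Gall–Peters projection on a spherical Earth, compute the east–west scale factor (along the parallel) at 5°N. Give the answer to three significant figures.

The Gall–Peters projection is cylindrical equal-area with φ₀ = 45°. For cylindrical equal-area with standard parallel φ₀, h = cos φ / cos φ₀ and k = cos φ₀ / cos φ, so h·k = 1.
k = cos 45° / cos 5° = 0.7071/0.9962 = 0.7098.

0.710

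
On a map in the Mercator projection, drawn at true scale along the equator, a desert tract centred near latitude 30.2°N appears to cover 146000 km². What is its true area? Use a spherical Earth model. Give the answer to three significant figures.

109000 km²

Mercator is conformal, so the point scale is isotropic: h = k = sec φ = 1/cos φ.
Areal scale = k² = sec²φ = 1/cos²(30.2°) = 1/0.8643² = 1.339.
True area = apparent / (areal scale) = 146000 / 1.339 ≈ 109000 km².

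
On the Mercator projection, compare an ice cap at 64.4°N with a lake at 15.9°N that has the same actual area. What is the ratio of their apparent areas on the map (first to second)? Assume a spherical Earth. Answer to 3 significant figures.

4.95

Mercator is conformal with k = sec φ, so areal scale = k² = sec²φ.
At 64.4°: sec²(64.4°) = 1/0.4321² = 5.356.
At 15.9°: sec²(15.9°) = 1/0.9617² = 1.081.
Ratio = 5.356/1.081 = cos²(15.9°)/cos²(64.4°) ≈ 4.95.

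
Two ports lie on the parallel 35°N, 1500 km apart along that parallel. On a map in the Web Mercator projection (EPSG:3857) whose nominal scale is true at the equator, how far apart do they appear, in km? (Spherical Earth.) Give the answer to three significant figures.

The Mercator projection is conformal; its linear scale factor is the same in every direction and equals sec φ = 1/cos φ.
Along the parallel, k = sec 35° = 1/0.8192 = 1.221.
Map distance = 1500 × 1.221 ≈ 1830 km.

1830 km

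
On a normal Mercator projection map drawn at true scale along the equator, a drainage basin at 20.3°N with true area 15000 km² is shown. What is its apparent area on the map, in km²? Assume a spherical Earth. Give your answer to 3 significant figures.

17100 km²

The Mercator projection is conformal; its linear scale factor is the same in every direction and equals sec φ = 1/cos φ.
Areal scale = k² = sec²φ = 1/cos²(20.3°) = 1/0.9379² = 1.137.
Apparent area = 15000 × 1.137 ≈ 17100 km².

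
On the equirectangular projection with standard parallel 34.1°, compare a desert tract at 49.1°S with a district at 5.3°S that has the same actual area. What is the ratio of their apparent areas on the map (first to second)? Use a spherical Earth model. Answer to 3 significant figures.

1.52

With standard parallel φ₀ = 34.1°, the equirectangular projection gives x = Rλ cos φ₀, y = Rφ, so h = 1 and k = cos 34.1° / cos φ.
Areal scale at 49.1°: h·k = 1.000 × 1.265 = 1.265.
Areal scale at 5.3°: h·k = 1.000 × 0.8316 = 0.8316.
Ratio = 1.265/0.8316 ≈ 1.52.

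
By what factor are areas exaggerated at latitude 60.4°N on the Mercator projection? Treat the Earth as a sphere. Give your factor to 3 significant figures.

The Mercator projection is conformal; its linear scale factor is the same in every direction and equals sec φ = 1/cos φ.
Areal scale = k² = sec²φ = 1/cos²(60.4°) = 1/0.4939² = 4.099.

4.10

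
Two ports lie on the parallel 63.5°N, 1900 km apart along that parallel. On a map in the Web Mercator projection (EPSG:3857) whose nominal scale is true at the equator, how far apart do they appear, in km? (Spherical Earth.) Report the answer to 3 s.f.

Mercator is conformal, so the point scale is isotropic: h = k = sec φ = 1/cos φ.
Along the parallel, k = sec 63.5° = 1/0.4462 = 2.241.
Map distance = 1900 × 2.241 ≈ 4260 km.

4260 km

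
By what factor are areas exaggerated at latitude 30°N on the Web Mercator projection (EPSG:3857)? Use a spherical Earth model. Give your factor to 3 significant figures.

1.33

For Mercator, h = k = sec φ (a conformal cylindrical projection has a single point scale, 1/cos φ).
Areal scale = k² = sec²φ = 1/cos²(30°) = 1/0.8660² = 1.333.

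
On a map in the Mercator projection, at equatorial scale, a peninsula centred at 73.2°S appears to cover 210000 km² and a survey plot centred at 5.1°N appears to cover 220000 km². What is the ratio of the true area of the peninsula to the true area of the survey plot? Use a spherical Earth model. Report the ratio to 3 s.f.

0.0804

On Mercator the areal scale is sec²φ, so true area = apparent × cos²φ.
True area of peninsula: 210000 × cos²(73.2°) = 210000 × 0.08354 = 17540 km².
True area of survey plot: 220000 × cos²(5.1°) = 220000 × 0.9921 = 218300 km².
Ratio = 17540 / 218300 ≈ 0.0804.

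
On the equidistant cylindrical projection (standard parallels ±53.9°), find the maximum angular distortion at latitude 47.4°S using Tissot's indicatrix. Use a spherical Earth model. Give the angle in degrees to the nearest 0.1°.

7.9°

In the equirectangular projection with standard parallel φ₀ = 53.9° (x = Rλ cos φ₀, y = Rφ), meridians are true-scale (h = 1) and the parallel scale is k = cos φ₀ / cos φ.
At 47.4°: h = 1.000, k = 0.8705; principal scales a = 1.000, b = 0.8705.
sin(ω/2) = (a − b)/(a + b) = 0.1295/1.870 = 0.06925, so ω = 2 arcsin(0.06925) ≈ 7.9°.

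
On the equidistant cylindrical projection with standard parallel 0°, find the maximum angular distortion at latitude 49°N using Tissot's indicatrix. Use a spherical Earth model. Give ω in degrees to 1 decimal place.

24.0°

Plate carrée maps x = Rλ, y = Rφ. The meridian scale is h = 1 and the parallel scale is k = 1/cos φ = sec φ.
At 49°: h = 1.000, k = 1.524; principal scales a = 1.524, b = 1.000.
sin(ω/2) = (a − b)/(a + b) = 0.5243/2.524 = 0.2077, so ω = 2 arcsin(0.2077) ≈ 24.0°.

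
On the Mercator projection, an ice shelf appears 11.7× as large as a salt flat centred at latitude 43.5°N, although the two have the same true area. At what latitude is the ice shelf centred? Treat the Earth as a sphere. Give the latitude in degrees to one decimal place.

Mercator areal scale is sec²φ, so apparent-area ratio = sec²φ₁ / sec²φ₂ = cos²φ₂ / cos²φ₁.
cos²φ₂ / cos²φ₁ = 11.7  ⇒  cos φ₁ = cos 43.5° / √11.7 = 0.7254/3.421 = 0.2121.
φ₁ = arccos(0.2121) ≈ 77.8°.

77.8°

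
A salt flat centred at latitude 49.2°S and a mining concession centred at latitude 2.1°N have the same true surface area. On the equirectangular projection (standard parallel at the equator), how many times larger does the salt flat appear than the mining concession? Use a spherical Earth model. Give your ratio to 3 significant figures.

1.53

Plate carrée maps x = Rλ, y = Rφ. The meridian scale is h = 1 and the parallel scale is k = 1/cos φ = sec φ.
Areal scale at 49.2°: h·k = 1.000 × 1.530 = 1.530.
Areal scale at 2.1°: h·k = 1.000 × 1.001 = 1.001.
Ratio = 1.530/1.001 ≈ 1.53.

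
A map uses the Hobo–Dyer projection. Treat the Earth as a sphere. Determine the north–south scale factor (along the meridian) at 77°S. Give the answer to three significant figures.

0.284

The Hobo–Dyer projection is cylindrical equal-area with φ₀ = 37.5°. Cylindrical equal-area (φ₀ = 37.5°): h = cos φ / cos 37.5° along meridians, k = cos 37.5° / cos φ along parallels; h·k = 1.
h = cos 77° / cos 37.5° = 0.2250/0.7934 = 0.2835.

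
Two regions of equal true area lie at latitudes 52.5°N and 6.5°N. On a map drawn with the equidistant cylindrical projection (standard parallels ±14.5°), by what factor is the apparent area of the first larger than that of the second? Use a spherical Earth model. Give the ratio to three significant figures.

1.63

In the equirectangular projection with standard parallel φ₀ = 14.5° (x = Rλ cos φ₀, y = Rφ), meridians are true-scale (h = 1) and the parallel scale is k = cos φ₀ / cos φ.
Areal scale at 52.5°: h·k = 1.000 × 1.590 = 1.590.
Areal scale at 6.5°: h·k = 1.000 × 0.9744 = 0.9744.
Ratio = 1.590/0.9744 ≈ 1.63.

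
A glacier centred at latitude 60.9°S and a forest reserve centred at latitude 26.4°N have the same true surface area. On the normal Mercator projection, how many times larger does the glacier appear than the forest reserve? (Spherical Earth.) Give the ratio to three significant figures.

Mercator areal scale is sec²φ.
At 60.9°: sec²(60.9°) = 1/0.4863² = 4.228.
At 26.4°: sec²(26.4°) = 1/0.8957² = 1.246.
Ratio = 4.228/1.246 = cos²(26.4°)/cos²(60.9°) ≈ 3.39.

3.39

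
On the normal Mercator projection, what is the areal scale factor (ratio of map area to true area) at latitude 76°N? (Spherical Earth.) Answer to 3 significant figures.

The Mercator projection is conformal; its linear scale factor is the same in every direction and equals sec φ = 1/cos φ.
Areal scale = k² = sec²φ = 1/cos²(76°) = 1/0.2419² = 17.09.

17.1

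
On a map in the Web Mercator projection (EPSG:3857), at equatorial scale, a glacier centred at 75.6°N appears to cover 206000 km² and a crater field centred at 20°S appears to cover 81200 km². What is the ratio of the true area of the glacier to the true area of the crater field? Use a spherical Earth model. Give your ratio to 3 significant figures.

Since Mercator area scale is 1/cos²φ, the true area equals the apparent area multiplied by cos²φ.
True area of glacier: 206000 × cos²(75.6°) = 206000 × 0.06185 = 12740 km².
True area of crater field: 81200 × cos²(20°) = 81200 × 0.8830 = 71700 km².
Ratio = 12740 / 71700 ≈ 0.178.

0.178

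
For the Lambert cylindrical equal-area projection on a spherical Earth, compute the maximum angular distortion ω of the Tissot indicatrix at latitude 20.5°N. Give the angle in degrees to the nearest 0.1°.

7.5°

The Lambert cylindrical equal-area projection is the cylindrical equal-area projection with its standard parallel at the equator (φ₀ = 0). Cylindrical equal-area (φ₀ = 0°): h = cos φ / cos 0° along meridians, k = cos 0° / cos φ along parallels; h·k = 1.
At 20.5°: h = 0.9367, k = 1.068; principal scales a = 1.068, b = 0.9367.
sin(ω/2) = (a − b)/(a + b) = 0.1309/2.004 = 0.06533, so ω = 2 arcsin(0.06533) ≈ 7.5°.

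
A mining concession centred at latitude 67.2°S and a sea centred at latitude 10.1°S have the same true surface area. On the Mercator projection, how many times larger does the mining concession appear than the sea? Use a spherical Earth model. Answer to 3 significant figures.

Mercator is conformal with k = sec φ, so areal scale = k² = sec²φ.
At 67.2°: sec²(67.2°) = 1/0.3875² = 6.659.
At 10.1°: sec²(10.1°) = 1/0.9845² = 1.032.
Ratio = 6.659/1.032 = cos²(10.1°)/cos²(67.2°) ≈ 6.45.

6.45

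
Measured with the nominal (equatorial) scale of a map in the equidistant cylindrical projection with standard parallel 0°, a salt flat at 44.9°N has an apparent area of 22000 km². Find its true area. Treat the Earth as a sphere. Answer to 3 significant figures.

In the plate carrée (x = Rλ, y = Rφ), meridians are true-scale (h = 1) and parallels are stretched by k = sec φ.
Areal scale = h·k = 1 × sec φ; at 44.9°, h = 1.000, k = 1.412, so h·k = 1.412.
True area = apparent / (areal scale) = 22000 / 1.412 ≈ 15600 km².

15600 km²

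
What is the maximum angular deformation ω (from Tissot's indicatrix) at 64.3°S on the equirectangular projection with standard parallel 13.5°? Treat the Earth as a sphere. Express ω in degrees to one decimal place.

45.1°

In the equirectangular projection with standard parallel φ₀ = 13.5° (x = Rλ cos φ₀, y = Rφ), meridians are true-scale (h = 1) and the parallel scale is k = cos φ₀ / cos φ.
At 64.3°: h = 1.000, k = 2.242; principal scales a = 2.242, b = 1.000.
sin(ω/2) = (a − b)/(a + b) = 1.242/3.242 = 0.3831, so ω = 2 arcsin(0.3831) ≈ 45.1°.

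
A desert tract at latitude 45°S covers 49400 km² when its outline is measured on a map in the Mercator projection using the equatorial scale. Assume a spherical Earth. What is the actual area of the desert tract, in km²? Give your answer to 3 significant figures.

The Mercator projection is conformal; its linear scale factor is the same in every direction and equals sec φ = 1/cos φ.
Areal scale = k² = sec²φ = 1/cos²(45°) = 1/0.7071² = 2.000.
True area = apparent / (areal scale) = 49400 / 2.000 ≈ 24700 km².

24700 km²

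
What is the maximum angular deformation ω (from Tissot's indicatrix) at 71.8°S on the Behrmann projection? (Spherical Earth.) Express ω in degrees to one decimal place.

The Behrmann projection is cylindrical equal-area with φ₀ = 30°. Cylindrical equal-area (φ₀ = 30°): h = cos φ / cos 30° along meridians, k = cos 30° / cos φ along parallels; h·k = 1.
At 71.8°: h = 0.3607, k = 2.773; principal scales a = 2.773, b = 0.3607.
sin(ω/2) = (a − b)/(a + b) = 2.412/3.133 = 0.7698, so ω = 2 arcsin(0.7698) ≈ 100.7°.

100.7°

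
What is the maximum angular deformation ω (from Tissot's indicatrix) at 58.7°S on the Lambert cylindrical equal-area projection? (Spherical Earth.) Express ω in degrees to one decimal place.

70.2°

The Lambert cylindrical equal-area projection is the cylindrical equal-area projection with its standard parallel at the equator (φ₀ = 0). A cylindrical equal-area projection with standard parallel φ₀ has meridian scale h = cos φ / cos φ₀ and parallel scale k = cos φ₀ / cos φ (so areas are preserved, h·k = 1).
At 58.7°: h = 0.5195, k = 1.925; principal scales a = 1.925, b = 0.5195.
sin(ω/2) = (a − b)/(a + b) = 1.405/2.444 = 0.5749, so ω = 2 arcsin(0.5749) ≈ 70.2°.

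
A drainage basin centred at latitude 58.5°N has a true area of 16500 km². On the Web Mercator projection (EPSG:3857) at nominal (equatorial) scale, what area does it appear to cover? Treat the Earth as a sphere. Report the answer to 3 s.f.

For Mercator, h = k = sec φ (a conformal cylindrical projection has a single point scale, 1/cos φ).
Areal scale = k² = sec²φ = 1/cos²(58.5°) = 1/0.5225² = 3.663.
Apparent area = 16500 × 3.663 ≈ 60400 km².

60400 km²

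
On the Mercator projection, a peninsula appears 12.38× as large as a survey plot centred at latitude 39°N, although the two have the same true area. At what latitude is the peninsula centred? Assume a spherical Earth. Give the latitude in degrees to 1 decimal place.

77.2°

Mercator areal scale is sec²φ, so apparent-area ratio = sec²φ₁ / sec²φ₂ = cos²φ₂ / cos²φ₁.
cos²φ₂ / cos²φ₁ = 12.38  ⇒  cos φ₁ = cos 39° / √12.38 = 0.7771/3.519 = 0.2209.
φ₁ = arccos(0.2209) ≈ 77.2°.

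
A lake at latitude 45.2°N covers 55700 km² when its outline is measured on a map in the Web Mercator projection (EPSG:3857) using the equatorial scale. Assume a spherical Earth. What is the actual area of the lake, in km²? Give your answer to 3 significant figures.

27700 km²

Mercator is conformal, so the point scale is isotropic: h = k = sec φ = 1/cos φ.
Areal scale = k² = sec²φ = 1/cos²(45.2°) = 1/0.7046² = 2.014.
True area = apparent / (areal scale) = 55700 / 2.014 ≈ 27700 km².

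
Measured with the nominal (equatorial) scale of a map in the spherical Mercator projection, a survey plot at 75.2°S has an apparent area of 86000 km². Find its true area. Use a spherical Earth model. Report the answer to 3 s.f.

The Mercator projection is conformal; its linear scale factor is the same in every direction and equals sec φ = 1/cos φ.
Areal scale = k² = sec²φ = 1/cos²(75.2°) = 1/0.2554² = 15.33.
True area = apparent / (areal scale) = 86000 / 15.33 ≈ 5610 km².

5610 km²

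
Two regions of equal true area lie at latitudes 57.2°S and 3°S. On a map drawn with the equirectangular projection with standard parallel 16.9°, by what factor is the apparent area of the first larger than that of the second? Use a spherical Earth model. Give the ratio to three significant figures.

In the equirectangular projection with standard parallel φ₀ = 16.9° (x = Rλ cos φ₀, y = Rφ), meridians are true-scale (h = 1) and the parallel scale is k = cos φ₀ / cos φ.
Areal scale at 57.2°: h·k = 1.000 × 1.766 = 1.766.
Areal scale at 3°: h·k = 1.000 × 0.9581 = 0.9581.
Ratio = 1.766/0.9581 ≈ 1.84.

1.84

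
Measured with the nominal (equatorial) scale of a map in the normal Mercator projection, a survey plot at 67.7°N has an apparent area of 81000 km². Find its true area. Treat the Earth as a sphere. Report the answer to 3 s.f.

11700 km²

Mercator is conformal, so the point scale is isotropic: h = k = sec φ = 1/cos φ.
Areal scale = k² = sec²φ = 1/cos²(67.7°) = 1/0.3795² = 6.945.
True area = apparent / (areal scale) = 81000 / 6.945 ≈ 11700 km².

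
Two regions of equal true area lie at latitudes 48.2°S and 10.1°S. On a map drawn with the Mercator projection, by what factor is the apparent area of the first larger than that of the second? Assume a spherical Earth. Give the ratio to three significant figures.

Mercator is conformal with k = sec φ, so areal scale = k² = sec²φ.
At 48.2°: sec²(48.2°) = 1/0.6665² = 2.251.
At 10.1°: sec²(10.1°) = 1/0.9845² = 1.032.
Ratio = 2.251/1.032 = cos²(10.1°)/cos²(48.2°) ≈ 2.18.

2.18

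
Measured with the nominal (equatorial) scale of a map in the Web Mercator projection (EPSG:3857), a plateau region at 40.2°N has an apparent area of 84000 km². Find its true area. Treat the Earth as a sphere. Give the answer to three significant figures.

49000 km²

The Mercator projection is conformal; its linear scale factor is the same in every direction and equals sec φ = 1/cos φ.
Areal scale = k² = sec²φ = 1/cos²(40.2°) = 1/0.7638² = 1.714.
True area = apparent / (areal scale) = 84000 / 1.714 ≈ 49000 km².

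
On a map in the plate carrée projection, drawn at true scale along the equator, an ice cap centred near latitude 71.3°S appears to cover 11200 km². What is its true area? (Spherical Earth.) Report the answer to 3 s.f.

Plate carrée maps x = Rλ, y = Rφ. The meridian scale is h = 1 and the parallel scale is k = 1/cos φ = sec φ.
Areal scale = h·k = 1 × sec φ; at 71.3°, h = 1.000, k = 3.119, so h·k = 3.119.
True area = apparent / (areal scale) = 11200 / 3.119 ≈ 3590 km².

3590 km²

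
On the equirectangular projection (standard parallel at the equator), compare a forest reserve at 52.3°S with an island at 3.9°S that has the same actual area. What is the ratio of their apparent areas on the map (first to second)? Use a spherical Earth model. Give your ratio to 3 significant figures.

1.63

In the plate carrée (x = Rλ, y = Rφ), meridians are true-scale (h = 1) and parallels are stretched by k = sec φ.
Areal scale at 52.3°: h·k = 1.000 × 1.635 = 1.635.
Areal scale at 3.9°: h·k = 1.000 × 1.002 = 1.002.
Ratio = 1.635/1.002 ≈ 1.63.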